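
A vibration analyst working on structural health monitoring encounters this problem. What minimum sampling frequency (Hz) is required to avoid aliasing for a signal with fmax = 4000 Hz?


The Nyquist rate is twice the maximum frequency component.
fs_min = 2 * fmax
      = 2 * 4000
      = 8000 Hz

8000


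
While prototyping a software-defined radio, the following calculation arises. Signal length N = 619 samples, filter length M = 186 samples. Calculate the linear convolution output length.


Linear convolution output length:
L = N + M - 1
  = 619 + 186 - 1
  = 804 samples

804


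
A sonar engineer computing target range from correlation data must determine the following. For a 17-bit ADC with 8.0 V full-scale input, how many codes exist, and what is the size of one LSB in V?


Step 1 — number of quantization levels:
L = 2^N = 2^17 = 131072

Step 2 — LSB step size:
delta = Vfs / L
      = 8.0 / 131072
      = 6.104e-05 V

Levels = 131072; step size = 6.104e-05 V


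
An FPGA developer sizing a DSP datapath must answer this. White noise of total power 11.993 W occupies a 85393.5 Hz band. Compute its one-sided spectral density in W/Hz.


Power spectral density:
PSD = P / BW
    = 11.993 / 85393.5
    = 0.00014044 W/Hz

0.00014044 W/Hz


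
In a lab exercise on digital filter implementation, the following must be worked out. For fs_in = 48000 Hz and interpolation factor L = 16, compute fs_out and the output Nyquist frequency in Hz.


Step 1 — output sample rate after interpolation by L:
fs_out = L * fs_in = 16 * 48000 = 768000 Hz

Step 2 — Nyquist frequency of the output stream:
f_Nyq = fs_out / 2 = 768000 / 2 = 384000.0 Hz

fs_out = 768000 Hz; f_Nyquist = 384000.0 Hz


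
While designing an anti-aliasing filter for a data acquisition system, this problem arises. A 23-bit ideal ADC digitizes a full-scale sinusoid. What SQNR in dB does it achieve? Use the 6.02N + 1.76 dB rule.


Theoretical SNR for a full-scale sinusoid:
SNR = 6.02 * N + 1.76
    = 6.02 * 23 + 1.76
    = 138.46 + 1.76
    = 140.22 dB

140.22 dB


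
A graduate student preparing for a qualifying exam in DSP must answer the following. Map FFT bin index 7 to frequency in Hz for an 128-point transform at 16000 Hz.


Frequency of DFT bin k:
f_k = k * fs / N
    = 7 * 16000 / 128
    = 112000 / 128
    = 875.0 Hz

875.0 Hz


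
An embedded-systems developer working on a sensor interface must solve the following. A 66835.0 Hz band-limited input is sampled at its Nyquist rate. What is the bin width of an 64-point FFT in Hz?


Step 1 — Nyquist sampling rate:
fs = 2 * fmax = 2 * 66835.0 = 133670.0 Hz

Step 2 — DFT bin spacing:
df = fs / N = 133670.0 / 64 = 2088.5938 Hz

2088.5938 Hz


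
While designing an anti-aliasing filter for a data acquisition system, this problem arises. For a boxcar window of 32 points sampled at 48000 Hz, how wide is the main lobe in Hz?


Main lobe width for a rectangular window:
Width = 2 * fs / N
      = 2 * 48000 / 32
      = 96000 / 32
      = 3000.0 Hz

3000.0 Hz


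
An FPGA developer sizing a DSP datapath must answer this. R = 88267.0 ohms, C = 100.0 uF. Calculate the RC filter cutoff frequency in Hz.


Cutoff frequency of a first-order RC filter:
fc = 1 / (2 * pi * R * C)
C = 100.0 uF = 0.0001 F
fc = 1 / (2 * pi * 88267.0 * 0.0001)
   = 1 / 55.459791750882
   = 0.018031 Hz

0.018031 Hz


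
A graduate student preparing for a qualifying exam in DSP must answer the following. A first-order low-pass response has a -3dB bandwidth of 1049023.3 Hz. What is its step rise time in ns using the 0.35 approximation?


Rise time from bandwidth relationship:
tr = 0.35 / BW
   = 0.35 / 1049023.3
   = 3.336436855e-07 s
   = 333.6437 ns

333.6437 ns


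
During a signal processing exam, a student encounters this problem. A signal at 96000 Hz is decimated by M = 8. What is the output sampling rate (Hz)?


Decimation reduces the sample rate:
fs_out = fs_in / M
       = 96000 / 8
       = 12000.0 Hz

12000.0 Hz


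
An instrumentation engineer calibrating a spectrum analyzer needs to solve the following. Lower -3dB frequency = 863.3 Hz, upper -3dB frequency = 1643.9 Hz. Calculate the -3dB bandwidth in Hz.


Bandwidth is the difference of -3dB frequencies:
BW = f_high - f_low
   = 1643.9 - 863.3
   = 780.6 Hz

780.6 Hz


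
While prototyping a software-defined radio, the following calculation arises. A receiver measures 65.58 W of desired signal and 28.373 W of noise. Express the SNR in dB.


SNR in decibels:
SNR = 10 * log10(Ps / Pn)
    = 10 * log10(65.58 / 28.373)
    = 10 * log10(2.3114)
    = 10 * 0.3639
    = 3.64 dB

3.64 dB


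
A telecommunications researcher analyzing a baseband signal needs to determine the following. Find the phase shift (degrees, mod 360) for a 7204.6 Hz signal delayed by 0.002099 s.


Phase shift from frequency and time delay:
phi = 360 * f * t_delay
    = 360 * 7204.6 * 0.002099
    = 5444.08 degrees
    mod 360 = 44.08 degrees

44.08 degrees


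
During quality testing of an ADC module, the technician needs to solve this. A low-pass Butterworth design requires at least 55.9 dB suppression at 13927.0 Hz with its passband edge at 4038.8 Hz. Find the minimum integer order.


Butterworth filter order formula:
n = log10(10^(A/10) - 1) / (2 * log10(f_stop/f_pass))
10^(55.9/10) - 1 = 389044.145
f_stop/f_pass = 13927.0 / 4038.8 = 3.4483
n = 5.199 -> ceil = 6

6


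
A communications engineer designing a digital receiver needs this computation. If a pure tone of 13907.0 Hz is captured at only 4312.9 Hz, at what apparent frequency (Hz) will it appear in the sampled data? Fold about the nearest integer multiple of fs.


Compute the nearest integer multiple of fs to the signal:
n = round(13907.0 / 4312.9) = 3
f_alias = |13907.0 - 3 * 4312.9|
        = |13907.0 - 12938.7|
        = 968.3 Hz

968.3


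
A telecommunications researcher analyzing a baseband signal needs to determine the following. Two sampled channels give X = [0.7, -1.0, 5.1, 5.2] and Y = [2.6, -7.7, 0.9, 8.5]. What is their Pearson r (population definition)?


Pearson correlation coefficient (population):
r = cov(X,Y) / (std(X) * std(Y))
Mean X = 2.5, Mean Y = 1.075
Cov(X,Y) = 11.89
Std(X) = 2.717536, Std(Y) = 5.798437
r = 0.7546

0.7546


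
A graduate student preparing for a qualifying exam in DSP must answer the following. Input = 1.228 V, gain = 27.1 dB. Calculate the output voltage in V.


Output voltage from dB gain:
V_out = V_in * 10^(gain_dB / 20)
      = 1.228 * 10^(27.1 / 20)
      = 1.228 * 22.646443
      = 27.8098 V

27.8098 V


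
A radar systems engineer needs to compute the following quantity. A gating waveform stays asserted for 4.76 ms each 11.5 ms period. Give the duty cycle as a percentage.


Duty cycle as a percentage:
DC = (t_on / T) * 100
   = (4.76 / 11.5) * 100
   = 0.413913 * 100
   = 41.39 %

41.39 %


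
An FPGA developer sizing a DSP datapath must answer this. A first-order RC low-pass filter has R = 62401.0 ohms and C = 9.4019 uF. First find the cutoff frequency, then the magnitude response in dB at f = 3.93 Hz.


Step 1 — cutoff frequency:
fc = 1 / (2*pi*R*C)
C = 9.4019 uF = 9.4019e-06 F
fc = 1 / (2*pi*62401.0*9.4019e-06)
   = 0.271277 Hz

Step 2 — magnitude at f = 3.93 Hz:
|H(f)| = 1 / sqrt(1 + (f/fc)^2)
f/fc = 3.93 / 0.271277 = 14.487037
|H| = 1 / sqrt(1 + 209.874241) = 0.0688634
|H|_dB = 20*log10(0.0688634) = -23.24 dB

fc = 0.271277 Hz; |H(3.93 Hz)| = -23.24 dB


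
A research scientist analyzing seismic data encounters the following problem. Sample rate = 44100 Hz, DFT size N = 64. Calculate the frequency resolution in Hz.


DFT frequency resolution:
df = fs / N
   = 44100 / 64
   = 689.0625 Hz

689.0625 Hz


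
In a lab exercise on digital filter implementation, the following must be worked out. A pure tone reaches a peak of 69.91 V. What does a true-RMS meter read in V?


RMS voltage for a sinusoidal waveform:
V_rms = V_peak / sqrt(2)
      = 69.91 / 1.414214
      = 49.434 V

49.434 V


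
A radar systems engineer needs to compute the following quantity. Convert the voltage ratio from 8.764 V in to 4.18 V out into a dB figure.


Voltage gain in dB:
G = 20 * log10(Vout / Vin)
  = 20 * log10(4.18 / 8.764)
  = 20 * log10(0.476951)
  = 20 * -0.321526
  = -6.43 dB

-6.43 dB


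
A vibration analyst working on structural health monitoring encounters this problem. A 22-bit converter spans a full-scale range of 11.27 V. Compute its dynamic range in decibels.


Dynamic range from full-scale to LSB:
V_min = V_max / 2^bits = 11.27 / 2^22
DR = 20 * log10(V_max / V_min)
   = 20 * log10(2^22)
   = 20 * 22 * log10(2)
   = 132.45 dB

132.45 dB


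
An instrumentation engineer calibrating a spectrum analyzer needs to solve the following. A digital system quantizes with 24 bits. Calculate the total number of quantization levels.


Number of quantization levels = 2^N
= 2^24
= 16777216

16777216


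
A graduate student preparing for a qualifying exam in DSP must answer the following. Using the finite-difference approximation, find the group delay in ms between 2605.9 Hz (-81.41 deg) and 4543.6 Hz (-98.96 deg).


Group delay from phase difference:
tau = -d(phi)/d(omega)
d(phi) = -17.55 deg = -0.306305 rad
d(omega) = 2*pi*(4543.6 - 2605.9) = 12174.9282 rad/s
tau = -(-0.306305) / 12174.9282
    = 0.0252 ms

0.0252 ms


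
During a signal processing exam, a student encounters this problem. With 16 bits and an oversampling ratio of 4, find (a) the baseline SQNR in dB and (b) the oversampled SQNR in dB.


Step 1 — baseline SQNR at Nyquist:
SQNR_base = 6.02*N + 1.76
          = 6.02*16 + 1.76
          = 98.08 dB

Step 2 — oversampling processing gain:
G = 10*log10(OSR) = 10*log10(4) = 6.02 dB

Step 3 — total:
SQNR_total = 98.08 + 6.02 = 104.1 dB

Base SQNR = 98.08 dB; oversampled SQNR = 104.1 dB


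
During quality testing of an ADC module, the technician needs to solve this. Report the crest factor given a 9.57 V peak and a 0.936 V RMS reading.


Crest factor is the ratio of peak to RMS:
CF = V_peak / V_rms
   = 9.57 / 0.936
   = 10.2244

10.2244


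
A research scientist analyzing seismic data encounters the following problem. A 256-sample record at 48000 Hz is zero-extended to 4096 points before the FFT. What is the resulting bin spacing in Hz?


Frequency resolution after zero-padding:
N_padded = 256 * 16 = 4096
df = fs / N_padded
   = 48000 / 4096
   = 11.7188 Hz

11.7188 Hz


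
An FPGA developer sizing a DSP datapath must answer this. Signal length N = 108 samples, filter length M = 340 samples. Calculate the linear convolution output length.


Linear convolution output length:
L = N + M - 1
  = 108 + 340 - 1
  = 447 samples

447


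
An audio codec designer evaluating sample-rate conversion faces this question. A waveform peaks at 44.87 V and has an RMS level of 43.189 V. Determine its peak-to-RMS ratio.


Crest factor is the ratio of peak to RMS:
CF = V_peak / V_rms
   = 44.87 / 43.189
   = 1.0389

1.0389


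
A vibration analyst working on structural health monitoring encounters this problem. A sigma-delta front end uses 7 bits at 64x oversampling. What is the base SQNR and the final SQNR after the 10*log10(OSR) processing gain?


Step 1 — baseline SQNR at Nyquist:
SQNR_base = 6.02*N + 1.76
          = 6.02*7 + 1.76
          = 43.9 dB

Step 2 — oversampling processing gain:
G = 10*log10(OSR) = 10*log10(64) = 18.06 dB

Step 3 — total:
SQNR_total = 43.9 + 18.06 = 61.96 dB

Base SQNR = 43.9 dB; oversampled SQNR = 61.96 dB


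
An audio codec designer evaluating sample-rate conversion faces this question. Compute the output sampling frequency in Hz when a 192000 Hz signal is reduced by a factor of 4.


Decimation reduces the sample rate:
fs_out = fs_in / M
       = 192000 / 4
       = 48000.0 Hz

48000.0 Hz


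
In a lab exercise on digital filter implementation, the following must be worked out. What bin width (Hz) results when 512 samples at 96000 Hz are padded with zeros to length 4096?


Frequency resolution after zero-padding:
N_padded = 512 * 8 = 4096
df = fs / N_padded
   = 96000 / 4096
   = 23.4375 Hz

23.4375 Hz


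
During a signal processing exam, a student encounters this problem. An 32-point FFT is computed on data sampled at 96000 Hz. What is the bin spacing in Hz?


DFT frequency resolution:
df = fs / N
   = 96000 / 32
   = 3000.0 Hz

3000.0 Hz


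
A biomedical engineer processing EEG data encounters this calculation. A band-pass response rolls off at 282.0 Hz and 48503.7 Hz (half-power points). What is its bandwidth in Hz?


Bandwidth is the difference of -3dB frequencies:
BW = f_high - f_low
   = 48503.7 - 282.0
   = 48221.7 Hz

48221.7 Hz


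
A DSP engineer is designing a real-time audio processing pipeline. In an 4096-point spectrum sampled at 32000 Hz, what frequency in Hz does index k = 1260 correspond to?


Frequency of DFT bin k:
f_k = k * fs / N
    = 1260 * 32000 / 4096
    = 40320000 / 4096
    = 9843.75 Hz

9843.75 Hz


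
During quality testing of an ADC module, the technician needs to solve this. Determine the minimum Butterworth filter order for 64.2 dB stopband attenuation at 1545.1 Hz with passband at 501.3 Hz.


Butterworth filter order formula:
n = log10(10^(A/10) - 1) / (2 * log10(f_stop/f_pass))
10^(64.2/10) - 1 = 2630266.9919
f_stop/f_pass = 1545.1 / 501.3 = 3.0822
n = 6.5663 -> ceil = 7

7


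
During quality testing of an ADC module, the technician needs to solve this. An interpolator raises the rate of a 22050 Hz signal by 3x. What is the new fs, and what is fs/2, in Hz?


Step 1 — output sample rate after interpolation by L:
fs_out = L * fs_in = 3 * 22050 = 66150 Hz

Step 2 — Nyquist frequency of the output stream:
f_Nyq = fs_out / 2 = 66150 / 2 = 33075.0 Hz

fs_out = 66150 Hz; f_Nyquist = 33075.0 Hz


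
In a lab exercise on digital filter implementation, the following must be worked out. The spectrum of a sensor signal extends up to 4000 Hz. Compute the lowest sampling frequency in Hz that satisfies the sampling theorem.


The Nyquist rate is twice the maximum frequency component.
fs_min = 2 * fmax
      = 2 * 4000
      = 8000 Hz

8000


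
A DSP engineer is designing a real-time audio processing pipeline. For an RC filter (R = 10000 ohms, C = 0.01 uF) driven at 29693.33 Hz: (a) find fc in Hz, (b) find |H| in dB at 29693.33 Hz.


Step 1 — cutoff frequency:
fc = 1 / (2*pi*R*C)
C = 0.01 uF = 1e-08 F
fc = 1 / (2*pi*10000*1e-08)
   = 1591.549 Hz

Step 2 — magnitude at f = 29693.33 Hz:
|H(f)| = 1 / sqrt(1 + (f/fc)^2)
f/fc = 29693.33 / 1591.549 = 18.656875
|H| = 1 / sqrt(1 + 348.078985) = 0.0535227
|H|_dB = 20*log10(0.0535227) = -25.43 dB

fc = 1591.549 Hz; |H(29693.33 Hz)| = -25.43 dB


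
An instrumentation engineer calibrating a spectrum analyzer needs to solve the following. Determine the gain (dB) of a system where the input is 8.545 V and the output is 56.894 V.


Voltage gain in dB:
G = 20 * log10(Vout / Vin)
  = 20 * log10(56.894 / 8.545)
  = 20 * log10(6.658163)
  = 20 * 0.823354
  = 16.47 dB

16.47 dB


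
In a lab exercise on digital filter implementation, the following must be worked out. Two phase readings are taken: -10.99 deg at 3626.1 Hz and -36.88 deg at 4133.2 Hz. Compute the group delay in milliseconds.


Group delay from phase difference:
tau = -d(phi)/d(omega)
d(phi) = -25.89 deg = -0.451866 rad
d(omega) = 2*pi*(4133.2 - 3626.1) = 3186.2033 rad/s
tau = -(-0.451866) / 3186.2033
    = 0.1418 ms

0.1418 ms


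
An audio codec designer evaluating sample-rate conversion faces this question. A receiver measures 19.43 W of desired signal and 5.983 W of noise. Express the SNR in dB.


SNR in decibels:
SNR = 10 * log10(Ps / Pn)
    = 10 * log10(19.43 / 5.983)
    = 10 * log10(3.2475)
    = 10 * 0.5116
    = 5.12 dB

5.12 dB


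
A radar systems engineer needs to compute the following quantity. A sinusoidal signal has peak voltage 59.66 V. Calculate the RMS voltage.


RMS voltage for a sinusoidal waveform:
V_rms = V_peak / sqrt(2)
      = 59.66 / 1.414214
      = 42.186 V

42.186 V


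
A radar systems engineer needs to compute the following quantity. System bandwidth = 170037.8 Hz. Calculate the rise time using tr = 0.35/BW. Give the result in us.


Rise time from bandwidth relationship:
tr = 0.35 / BW
   = 0.35 / 170037.8
   = 2.058365846e-06 s
   = 2.0584 us

2.0584 us


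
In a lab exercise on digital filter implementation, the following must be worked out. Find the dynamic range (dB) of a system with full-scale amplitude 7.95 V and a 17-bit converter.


Dynamic range from full-scale to LSB:
V_min = V_max / 2^bits = 7.95 / 2^17
DR = 20 * log10(V_max / V_min)
   = 20 * log10(2^17)
   = 20 * 17 * log10(2)
   = 102.35 dB

102.35 dB


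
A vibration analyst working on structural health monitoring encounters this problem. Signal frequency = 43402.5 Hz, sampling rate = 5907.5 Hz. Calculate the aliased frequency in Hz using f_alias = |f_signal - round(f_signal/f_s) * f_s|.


Compute the nearest integer multiple of fs to the signal:
n = round(43402.5 / 5907.5) = 7
f_alias = |43402.5 - 7 * 5907.5|
        = |43402.5 - 41352.5|
        = 2050.0 Hz

2050.0


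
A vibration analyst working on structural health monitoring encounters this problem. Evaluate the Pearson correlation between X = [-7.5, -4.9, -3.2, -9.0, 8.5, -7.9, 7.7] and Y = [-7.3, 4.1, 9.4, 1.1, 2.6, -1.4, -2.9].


Pearson correlation coefficient (population):
r = cov(X,Y) / (std(X) * std(Y))
Mean X = -2.3286, Mean Y = 0.8
Cov(X,Y) = 2.65
Std(X) = 6.839949, Std(Y) = 4.961567
r = 0.0781

0.0781


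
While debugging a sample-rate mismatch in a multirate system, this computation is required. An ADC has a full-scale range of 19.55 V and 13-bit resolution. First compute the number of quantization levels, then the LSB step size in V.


Step 1 — number of quantization levels:
L = 2^N = 2^13 = 8192

Step 2 — LSB step size:
delta = Vfs / L
      = 19.55 / 8192
      = 0.00238647 V

Levels = 8192; step size = 0.00238647 V


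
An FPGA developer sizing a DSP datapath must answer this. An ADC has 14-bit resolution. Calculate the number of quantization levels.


Number of quantization levels = 2^N
= 2^14
= 16384

16384


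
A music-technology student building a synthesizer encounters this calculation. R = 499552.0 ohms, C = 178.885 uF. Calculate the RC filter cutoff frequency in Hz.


Cutoff frequency of a first-order RC filter:
fc = 1 / (2 * pi * R * C)
C = 178.885 uF = 0.000178885 F
fc = 1 / (2 * pi * 499552.0 * 0.000178885)
   = 1 / 561.48026435096
   = 0.001781 Hz

0.001781 Hz


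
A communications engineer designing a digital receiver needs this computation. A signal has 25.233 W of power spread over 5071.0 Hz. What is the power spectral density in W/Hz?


Power spectral density:
PSD = P / BW
    = 25.233 / 5071.0
    = 0.00497594 W/Hz

0.00497594 W/Hz


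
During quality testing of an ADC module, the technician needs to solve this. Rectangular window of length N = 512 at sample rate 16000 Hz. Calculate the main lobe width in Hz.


Main lobe width for a rectangular window:
Width = 2 * fs / N
      = 2 * 16000 / 512
      = 32000 / 512
      = 62.5 Hz

62.5 Hz


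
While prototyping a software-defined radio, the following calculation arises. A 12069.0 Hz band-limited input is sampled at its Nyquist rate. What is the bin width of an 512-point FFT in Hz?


Step 1 — Nyquist sampling rate:
fs = 2 * fmax = 2 * 12069.0 = 24138.0 Hz

Step 2 — DFT bin spacing:
df = fs / N = 24138.0 / 512 = 47.1445 Hz

47.1445 Hz


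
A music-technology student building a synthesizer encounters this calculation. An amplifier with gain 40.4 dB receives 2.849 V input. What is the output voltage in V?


Output voltage from dB gain:
V_out = V_in * 10^(gain_dB / 20)
      = 2.849 * 10^(40.4 / 20)
      = 2.849 * 104.712855
      = 298.3269 V

298.3269 V


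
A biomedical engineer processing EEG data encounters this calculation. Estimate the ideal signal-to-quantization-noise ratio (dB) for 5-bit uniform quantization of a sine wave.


Theoretical SNR for a full-scale sinusoid:
SNR = 6.02 * N + 1.76
    = 6.02 * 5 + 1.76
    = 30.1 + 1.76
    = 31.86 dB

31.86 dB


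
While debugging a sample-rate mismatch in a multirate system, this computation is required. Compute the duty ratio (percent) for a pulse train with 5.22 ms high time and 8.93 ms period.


Duty cycle as a percentage:
DC = (t_on / T) * 100
   = (5.22 / 8.93) * 100
   = 0.584546 * 100
   = 58.45 %

58.45 %


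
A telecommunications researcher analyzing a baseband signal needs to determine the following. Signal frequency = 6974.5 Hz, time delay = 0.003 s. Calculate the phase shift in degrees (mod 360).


Phase shift from frequency and time delay:
phi = 360 * f * t_delay
    = 360 * 6974.5 * 0.003
    = 7532.46 degrees
    mod 360 = 332.46 degrees

332.46 degrees


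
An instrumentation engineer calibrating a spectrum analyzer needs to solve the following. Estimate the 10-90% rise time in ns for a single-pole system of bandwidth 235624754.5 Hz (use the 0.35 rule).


Rise time from bandwidth relationship:
tr = 0.35 / BW
   = 0.35 / 235624754.5
   = 1.485412688e-09 s
   = 1.4854 ns

1.4854 ns


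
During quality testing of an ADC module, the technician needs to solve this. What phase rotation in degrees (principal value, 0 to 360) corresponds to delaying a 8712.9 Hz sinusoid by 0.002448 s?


Phase shift from frequency and time delay:
phi = 360 * f * t_delay
    = 360 * 8712.9 * 0.002448
    = 7678.5 degrees
    mod 360 = 118.5 degrees

118.5 degrees


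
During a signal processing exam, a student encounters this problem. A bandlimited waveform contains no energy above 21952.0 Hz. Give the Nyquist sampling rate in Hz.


The Nyquist rate is twice the maximum frequency component.
fs_min = 2 * fmax
      = 2 * 21952.0
      = 43904.0 Hz

43904.0


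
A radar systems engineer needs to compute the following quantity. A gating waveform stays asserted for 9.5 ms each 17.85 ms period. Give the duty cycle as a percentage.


Duty cycle as a percentage:
DC = (t_on / T) * 100
   = (9.5 / 17.85) * 100
   = 0.532213 * 100
   = 53.22 %

53.22 %


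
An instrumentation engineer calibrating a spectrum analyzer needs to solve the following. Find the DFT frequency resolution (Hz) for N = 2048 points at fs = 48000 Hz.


DFT frequency resolution:
df = fs / N
   = 48000 / 2048
   = 23.4375 Hz

23.4375 Hz


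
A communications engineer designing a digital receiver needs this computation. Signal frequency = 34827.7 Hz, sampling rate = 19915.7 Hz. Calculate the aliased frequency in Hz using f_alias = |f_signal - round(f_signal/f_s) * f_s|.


Compute the nearest integer multiple of fs to the signal:
n = round(34827.7 / 19915.7) = 2
f_alias = |34827.7 - 2 * 19915.7|
        = |34827.7 - 39831.4|
        = 5003.7 Hz

5003.7


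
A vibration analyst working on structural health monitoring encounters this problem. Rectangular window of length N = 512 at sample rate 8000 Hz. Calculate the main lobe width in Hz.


Main lobe width for a rectangular window:
Width = 2 * fs / N
      = 2 * 8000 / 512
      = 16000 / 512
      = 31.25 Hz

31.25 Hz


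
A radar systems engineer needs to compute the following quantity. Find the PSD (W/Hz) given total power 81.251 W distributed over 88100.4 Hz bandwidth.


Power spectral density:
PSD = P / BW
    = 81.251 / 88100.4
    = 0.00092225 W/Hz

0.00092225 W/Hz


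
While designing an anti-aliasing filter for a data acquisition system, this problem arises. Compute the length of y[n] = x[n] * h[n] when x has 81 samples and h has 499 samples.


Linear convolution output length:
L = N + M - 1
  = 81 + 499 - 1
  = 579 samples

579


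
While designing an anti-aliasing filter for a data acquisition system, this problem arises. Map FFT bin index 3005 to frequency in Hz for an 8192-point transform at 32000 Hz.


Frequency of DFT bin k:
f_k = k * fs / N
    = 3005 * 32000 / 8192
    = 96160000 / 8192
    = 11738.281 Hz

11738.281 Hz


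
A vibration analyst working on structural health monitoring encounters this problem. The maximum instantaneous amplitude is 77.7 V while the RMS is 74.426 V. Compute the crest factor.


Crest factor is the ratio of peak to RMS:
CF = V_peak / V_rms
   = 77.7 / 74.426
   = 1.044

1.044


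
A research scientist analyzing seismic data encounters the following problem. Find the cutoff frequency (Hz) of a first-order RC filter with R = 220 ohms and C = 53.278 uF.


Cutoff frequency of a first-order RC filter:
fc = 1 / (2 * pi * R * C)
C = 53.278 uF = 5.3278e-05 F
fc = 1 / (2 * pi * 220 * 5.3278e-05)
   = 1 / 0.073646220295101
   = 13.578429 Hz

13.578429 Hz


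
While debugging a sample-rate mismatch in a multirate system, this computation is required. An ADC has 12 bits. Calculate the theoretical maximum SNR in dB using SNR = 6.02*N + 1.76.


Theoretical SNR for a full-scale sinusoid:
SNR = 6.02 * N + 1.76
    = 6.02 * 12 + 1.76
    = 72.24 + 1.76
    = 74.0 dB

74.0 dB


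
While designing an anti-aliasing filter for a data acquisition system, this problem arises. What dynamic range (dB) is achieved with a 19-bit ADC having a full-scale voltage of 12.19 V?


Dynamic range from full-scale to LSB:
V_min = V_max / 2^bits = 12.19 / 2^19
DR = 20 * log10(V_max / V_min)
   = 20 * log10(2^19)
   = 20 * 19 * log10(2)
   = 114.39 dB

114.39 dB


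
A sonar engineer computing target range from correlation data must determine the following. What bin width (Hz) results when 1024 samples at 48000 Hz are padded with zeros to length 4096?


Frequency resolution after zero-padding:
N_padded = 1024 * 4 = 4096
df = fs / N_padded
   = 48000 / 4096
   = 11.7188 Hz

11.7188 Hz


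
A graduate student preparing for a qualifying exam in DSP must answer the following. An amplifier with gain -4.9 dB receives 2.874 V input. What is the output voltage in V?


Output voltage from dB gain:
V_out = V_in * 10^(gain_dB / 20)
      = 2.874 * 10^(-4.9 / 20)
      = 2.874 * 0.568853
      = 1.6349 V

1.6349 V


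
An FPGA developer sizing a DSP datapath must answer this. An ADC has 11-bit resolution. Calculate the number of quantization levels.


Number of quantization levels = 2^N
= 2^11
= 2048

2048


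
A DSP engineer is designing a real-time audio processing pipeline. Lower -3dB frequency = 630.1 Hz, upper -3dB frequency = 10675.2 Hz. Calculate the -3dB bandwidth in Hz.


Bandwidth is the difference of -3dB frequencies:
BW = f_high - f_low
   = 10675.2 - 630.1
   = 10045.1 Hz

10045.1 Hz


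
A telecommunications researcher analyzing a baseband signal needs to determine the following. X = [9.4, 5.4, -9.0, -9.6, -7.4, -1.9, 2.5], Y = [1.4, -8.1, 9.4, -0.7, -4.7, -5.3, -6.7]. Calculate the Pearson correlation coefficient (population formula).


Pearson correlation coefficient (population):
r = cov(X,Y) / (std(X) * std(Y))
Mean X = -1.5143, Mean Y = -2.1
Cov(X,Y) = -14.66
Std(X) = 6.961615, Std(Y) = 5.614013
r = -0.3751

-0.3751


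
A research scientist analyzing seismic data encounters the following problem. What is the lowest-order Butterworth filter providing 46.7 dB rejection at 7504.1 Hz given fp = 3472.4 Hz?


Butterworth filter order formula:
n = log10(10^(A/10) - 1) / (2 * log10(f_stop/f_pass))
10^(46.7/10) - 1 = 46772.5141
f_stop/f_pass = 7504.1 / 3472.4 = 2.1611
n = 6.977 -> ceil = 7

7


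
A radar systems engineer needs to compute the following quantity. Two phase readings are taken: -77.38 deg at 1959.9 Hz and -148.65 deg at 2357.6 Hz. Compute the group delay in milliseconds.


Group delay from phase difference:
tau = -d(phi)/d(omega)
d(phi) = -71.27 deg = -1.243896 rad
d(omega) = 2*pi*(2357.6 - 1959.9) = 2498.8228 rad/s
tau = -(-1.243896) / 2498.8228
    = 0.4978 ms

0.4978 ms


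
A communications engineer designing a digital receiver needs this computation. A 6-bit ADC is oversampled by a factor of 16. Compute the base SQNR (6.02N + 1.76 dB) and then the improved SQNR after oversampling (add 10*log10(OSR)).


Step 1 — baseline SQNR at Nyquist:
SQNR_base = 6.02*N + 1.76
          = 6.02*6 + 1.76
          = 37.88 dB

Step 2 — oversampling processing gain:
G = 10*log10(OSR) = 10*log10(16) = 12.04 dB

Step 3 — total:
SQNR_total = 37.88 + 12.04 = 49.92 dB

Base SQNR = 37.88 dB; oversampled SQNR = 49.92 dB


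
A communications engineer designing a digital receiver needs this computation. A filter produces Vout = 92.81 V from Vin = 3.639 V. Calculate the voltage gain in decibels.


Voltage gain in dB:
G = 20 * log10(Vout / Vin)
  = 20 * log10(92.81 / 3.639)
  = 20 * log10(25.504259)
  = 20 * 1.406613
  = 28.13 dB

28.13 dB


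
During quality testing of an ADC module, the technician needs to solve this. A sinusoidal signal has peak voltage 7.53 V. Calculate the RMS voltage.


RMS voltage for a sinusoidal waveform:
V_rms = V_peak / sqrt(2)
      = 7.53 / 1.414214
      = 5.325 V

5.325 V


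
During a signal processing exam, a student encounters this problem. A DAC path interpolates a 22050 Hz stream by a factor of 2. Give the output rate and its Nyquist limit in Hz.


Step 1 — output sample rate after interpolation by L:
fs_out = L * fs_in = 2 * 22050 = 44100 Hz

Step 2 — Nyquist frequency of the output stream:
f_Nyq = fs_out / 2 = 44100 / 2 = 22050.0 Hz

fs_out = 44100 Hz; f_Nyquist = 22050.0 Hz


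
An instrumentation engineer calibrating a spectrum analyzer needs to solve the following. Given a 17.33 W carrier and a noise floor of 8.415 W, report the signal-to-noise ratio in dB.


SNR in decibels:
SNR = 10 * log10(Ps / Pn)
    = 10 * log10(17.33 / 8.415)
    = 10 * log10(2.0594)
    = 10 * 0.3137
    = 3.14 dB

3.14 dB


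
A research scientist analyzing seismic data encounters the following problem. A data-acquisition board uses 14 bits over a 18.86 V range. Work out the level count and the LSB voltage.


Step 1 — number of quantization levels:
L = 2^N = 2^14 = 16384

Step 2 — LSB step size:
delta = Vfs / L
      = 18.86 / 16384
      = 0.00115112 V

Levels = 16384; step size = 0.00115112 V


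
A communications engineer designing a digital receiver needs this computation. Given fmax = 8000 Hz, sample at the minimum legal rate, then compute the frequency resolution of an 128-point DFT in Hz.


Step 1 — Nyquist sampling rate:
fs = 2 * fmax = 2 * 8000 = 16000 Hz

Step 2 — DFT bin spacing:
df = fs / N = 16000 / 128 = 125.0 Hz

125.0 Hz


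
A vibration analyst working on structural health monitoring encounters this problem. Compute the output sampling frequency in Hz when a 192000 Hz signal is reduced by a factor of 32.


Decimation reduces the sample rate:
fs_out = fs_in / M
       = 192000 / 32
       = 6000.0 Hz

6000.0 Hz


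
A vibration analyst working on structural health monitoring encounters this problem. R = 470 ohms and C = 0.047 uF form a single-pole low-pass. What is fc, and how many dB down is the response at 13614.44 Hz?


Step 1 — cutoff frequency:
fc = 1 / (2*pi*R*C)
C = 0.047 uF = 4.7e-08 F
fc = 1 / (2*pi*470*4.7e-08)
   = 7204.841 Hz

Step 2 — magnitude at f = 13614.44 Hz:
|H(f)| = 1 / sqrt(1 + (f/fc)^2)
f/fc = 13614.44 / 7204.841 = 1.889624
|H| = 1 / sqrt(1 + 3.570679) = 0.4677455
|H|_dB = 20*log10(0.4677455) = -6.6 dB

fc = 7204.841 Hz; |H(13614.44 Hz)| = -6.6 dB


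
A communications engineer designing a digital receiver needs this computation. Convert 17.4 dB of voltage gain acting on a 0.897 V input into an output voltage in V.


Output voltage from dB gain:
V_out = V_in * 10^(gain_dB / 20)
      = 0.897 * 10^(17.4 / 20)
      = 0.897 * 7.413102
      = 6.6496 V

6.6496 V


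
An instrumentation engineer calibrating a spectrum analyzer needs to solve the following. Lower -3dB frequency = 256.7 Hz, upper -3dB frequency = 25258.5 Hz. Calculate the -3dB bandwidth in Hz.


Bandwidth is the difference of -3dB frequencies:
BW = f_high - f_low
   = 25258.5 - 256.7
   = 25001.8 Hz

25001.8 Hz


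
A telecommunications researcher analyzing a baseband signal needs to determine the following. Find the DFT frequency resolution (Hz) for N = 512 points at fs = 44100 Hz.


DFT frequency resolution:
df = fs / N
   = 44100 / 512
   = 86.1328 Hz

86.1328 Hz


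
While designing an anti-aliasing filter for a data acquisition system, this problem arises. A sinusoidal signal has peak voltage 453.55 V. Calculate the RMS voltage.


RMS voltage for a sinusoidal waveform:
V_rms = V_peak / sqrt(2)
      = 453.55 / 1.414214
      = 320.708 V

320.708 V


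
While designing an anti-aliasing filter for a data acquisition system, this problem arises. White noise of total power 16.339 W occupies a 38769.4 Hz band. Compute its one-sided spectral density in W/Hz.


Power spectral density:
PSD = P / BW
    = 16.339 / 38769.4
    = 0.00042144 W/Hz

0.00042144 W/Hz


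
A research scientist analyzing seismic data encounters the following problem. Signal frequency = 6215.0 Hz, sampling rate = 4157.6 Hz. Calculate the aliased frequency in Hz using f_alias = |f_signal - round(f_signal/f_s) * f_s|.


Compute the nearest integer multiple of fs to the signal:
n = round(6215.0 / 4157.6) = 1
f_alias = |6215.0 - 1 * 4157.6|
        = |6215.0 - 4157.6|
        = 2057.4 Hz

2057.4


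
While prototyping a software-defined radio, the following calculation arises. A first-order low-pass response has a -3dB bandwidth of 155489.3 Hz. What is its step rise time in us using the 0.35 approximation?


Rise time from bandwidth relationship:
tr = 0.35 / BW
   = 0.35 / 155489.3
   = 2.250958748e-06 s
   = 2.251 us

2.251 us


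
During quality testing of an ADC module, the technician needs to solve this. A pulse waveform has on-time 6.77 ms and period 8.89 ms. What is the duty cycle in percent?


Duty cycle as a percentage:
DC = (t_on / T) * 100
   = (6.77 / 8.89) * 100
   = 0.76153 * 100
   = 76.15 %

76.15 %


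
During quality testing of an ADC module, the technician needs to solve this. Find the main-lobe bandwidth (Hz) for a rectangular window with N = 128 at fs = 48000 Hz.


Main lobe width for a rectangular window:
Width = 2 * fs / N
      = 2 * 48000 / 128
      = 96000 / 128
      = 750.0 Hz

750.0 Hz


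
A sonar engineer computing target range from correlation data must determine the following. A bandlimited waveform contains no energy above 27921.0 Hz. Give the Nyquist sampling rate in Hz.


The Nyquist rate is twice the maximum frequency component.
fs_min = 2 * fmax
      = 2 * 27921.0
      = 55842.0 Hz

55842.0


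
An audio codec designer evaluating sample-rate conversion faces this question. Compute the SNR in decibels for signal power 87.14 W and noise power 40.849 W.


SNR in decibels:
SNR = 10 * log10(Ps / Pn)
    = 10 * log10(87.14 / 40.849)
    = 10 * log10(2.1332)
    = 10 * 0.329
    = 3.29 dB

3.29 dB


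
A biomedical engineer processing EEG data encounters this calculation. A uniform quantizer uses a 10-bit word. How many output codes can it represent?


Number of quantization levels = 2^N
= 2^10
= 1024

1024


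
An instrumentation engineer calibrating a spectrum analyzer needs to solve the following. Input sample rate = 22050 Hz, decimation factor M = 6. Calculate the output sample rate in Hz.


Decimation reduces the sample rate:
fs_out = fs_in / M
       = 22050 / 6
       = 3675.0 Hz

3675.0 Hz


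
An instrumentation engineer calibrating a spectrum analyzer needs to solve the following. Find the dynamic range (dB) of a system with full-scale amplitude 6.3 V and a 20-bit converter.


Dynamic range from full-scale to LSB:
V_min = V_max / 2^bits = 6.3 / 2^20
DR = 20 * log10(V_max / V_min)
   = 20 * log10(2^20)
   = 20 * 20 * log10(2)
   = 120.41 dB

120.41 dB


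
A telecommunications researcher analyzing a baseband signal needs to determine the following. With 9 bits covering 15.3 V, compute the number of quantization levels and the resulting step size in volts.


Step 1 — number of quantization levels:
L = 2^N = 2^9 = 512

Step 2 — LSB step size:
delta = Vfs / L
      = 15.3 / 512
      = 0.02988281 V

Levels = 512; step size = 0.02988281 V


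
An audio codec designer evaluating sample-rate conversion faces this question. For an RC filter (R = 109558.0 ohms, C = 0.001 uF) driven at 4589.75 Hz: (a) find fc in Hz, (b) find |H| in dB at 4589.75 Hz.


Step 1 — cutoff frequency:
fc = 1 / (2*pi*R*C)
C = 0.001 uF = 1e-09 F
fc = 1 / (2*pi*109558.0*1e-09)
   = 1452.7 Hz

Step 2 — magnitude at f = 4589.75 Hz:
|H(f)| = 1 / sqrt(1 + (f/fc)^2)
f/fc = 4589.75 / 1452.7 = 3.159462
|H| = 1 / sqrt(1 + 9.9822) = 0.3017556
|H|_dB = 20*log10(0.3017556) = -10.41 dB

fc = 1452.7 Hz; |H(4589.75 Hz)| = -10.41 dB


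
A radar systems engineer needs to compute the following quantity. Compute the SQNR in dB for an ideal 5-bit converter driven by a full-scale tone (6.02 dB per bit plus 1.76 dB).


Theoretical SNR for a full-scale sinusoid:
SNR = 6.02 * N + 1.76
    = 6.02 * 5 + 1.76
    = 30.1 + 1.76
    = 31.86 dB

31.86 dB


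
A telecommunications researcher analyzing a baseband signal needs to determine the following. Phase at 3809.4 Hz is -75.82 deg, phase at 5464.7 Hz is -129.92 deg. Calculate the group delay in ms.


Group delay from phase difference:
tau = -d(phi)/d(omega)
d(phi) = -54.1 deg = -0.944223 rad
d(omega) = 2*pi*(5464.7 - 3809.4) = 10400.5566 rad/s
tau = -(-0.944223) / 10400.5566
    = 0.0908 ms

0.0908 ms


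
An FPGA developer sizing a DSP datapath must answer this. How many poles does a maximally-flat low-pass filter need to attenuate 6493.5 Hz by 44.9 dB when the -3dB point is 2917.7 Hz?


Butterworth filter order formula:
n = log10(10^(A/10) - 1) / (2 * log10(f_stop/f_pass))
10^(44.9/10) - 1 = 30901.9543
f_stop/f_pass = 6493.5 / 2917.7 = 2.2256
n = 6.4616 -> ceil = 7

7


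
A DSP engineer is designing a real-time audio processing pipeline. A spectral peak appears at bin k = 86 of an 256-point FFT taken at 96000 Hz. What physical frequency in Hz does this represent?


Frequency of DFT bin k:
f_k = k * fs / N
    = 86 * 96000 / 256
    = 8256000 / 256
    = 32250.0 Hz

32250.0 Hz


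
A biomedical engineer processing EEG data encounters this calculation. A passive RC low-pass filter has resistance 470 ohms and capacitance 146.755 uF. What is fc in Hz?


Cutoff frequency of a first-order RC filter:
fc = 1 / (2 * pi * R * C)
C = 146.755 uF = 0.000146755 F
fc = 1 / (2 * pi * 470 * 0.000146755)
   = 1 / 0.43338176408492
   = 2.307434 Hz

2.307434 Hz


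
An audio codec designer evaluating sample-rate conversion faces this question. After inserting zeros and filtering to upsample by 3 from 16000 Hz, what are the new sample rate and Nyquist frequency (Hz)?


Step 1 — output sample rate after interpolation by L:
fs_out = L * fs_in = 3 * 16000 = 48000 Hz

Step 2 — Nyquist frequency of the output stream:
f_Nyq = fs_out / 2 = 48000 / 2 = 24000.0 Hz

fs_out = 48000 Hz; f_Nyquist = 24000.0 Hz


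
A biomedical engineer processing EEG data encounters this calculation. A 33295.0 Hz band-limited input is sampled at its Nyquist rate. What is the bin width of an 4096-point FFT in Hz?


Step 1 — Nyquist sampling rate:
fs = 2 * fmax = 2 * 33295.0 = 66590.0 Hz

Step 2 — DFT bin spacing:
df = fs / N = 66590.0 / 4096 = 16.2573 Hz

16.2573 Hz


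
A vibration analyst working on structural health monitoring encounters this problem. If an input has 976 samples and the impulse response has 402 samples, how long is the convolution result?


Linear convolution output length:
L = N + M - 1
  = 976 + 402 - 1
  = 1377 samples

1377


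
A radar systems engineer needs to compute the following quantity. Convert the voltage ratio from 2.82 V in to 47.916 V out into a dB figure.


Voltage gain in dB:
G = 20 * log10(Vout / Vin)
  = 20 * log10(47.916 / 2.82)
  = 20 * log10(16.991489)
  = 20 * 1.230231
  = 24.6 dB

24.6 dB
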